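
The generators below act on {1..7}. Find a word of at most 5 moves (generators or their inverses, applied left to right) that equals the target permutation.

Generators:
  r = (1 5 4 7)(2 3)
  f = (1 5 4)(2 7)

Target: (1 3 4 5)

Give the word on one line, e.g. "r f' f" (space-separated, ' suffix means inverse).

  after r': (1 7 4 5)(2 3)
  after f: (1 2 3 7)
  after r': (1 3 4 5)

r' f r'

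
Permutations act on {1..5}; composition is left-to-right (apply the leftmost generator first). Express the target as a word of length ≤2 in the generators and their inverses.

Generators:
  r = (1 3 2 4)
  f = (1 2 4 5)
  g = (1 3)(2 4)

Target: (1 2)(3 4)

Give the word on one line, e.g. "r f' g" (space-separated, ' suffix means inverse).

r r

  after r: (1 3 2 4)
  after r: (1 2)(3 4)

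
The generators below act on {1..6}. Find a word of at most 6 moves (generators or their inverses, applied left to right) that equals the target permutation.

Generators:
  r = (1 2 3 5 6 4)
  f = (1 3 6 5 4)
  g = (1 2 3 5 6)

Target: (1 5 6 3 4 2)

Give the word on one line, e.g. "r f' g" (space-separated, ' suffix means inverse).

  after r: (1 2 3 5 6 4)
  after f': (1 2)(3 6 5)
  after r: (1 3 4)
  after f: (1 6 5 4 3)
  after r': (1 5 6 3 4 2)

r f' r f r'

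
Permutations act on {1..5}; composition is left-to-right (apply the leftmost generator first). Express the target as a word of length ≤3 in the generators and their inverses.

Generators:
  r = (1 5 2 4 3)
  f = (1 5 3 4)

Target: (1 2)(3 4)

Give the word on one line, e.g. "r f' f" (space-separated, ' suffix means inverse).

  after f': (1 4 3 5)
  after r': (1 2 5 3)
  after f': (1 2)(3 4)

f' r' f'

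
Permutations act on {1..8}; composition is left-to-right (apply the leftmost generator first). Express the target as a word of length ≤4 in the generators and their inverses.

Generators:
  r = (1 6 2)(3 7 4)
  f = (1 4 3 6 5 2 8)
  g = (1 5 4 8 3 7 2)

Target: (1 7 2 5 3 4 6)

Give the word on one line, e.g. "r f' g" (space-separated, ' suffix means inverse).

f f g

  after f: (1 4 3 6 5 2 8)
  after f: (1 3 5 8 4 6 2)
  after g: (1 7 2 5 3 4 6)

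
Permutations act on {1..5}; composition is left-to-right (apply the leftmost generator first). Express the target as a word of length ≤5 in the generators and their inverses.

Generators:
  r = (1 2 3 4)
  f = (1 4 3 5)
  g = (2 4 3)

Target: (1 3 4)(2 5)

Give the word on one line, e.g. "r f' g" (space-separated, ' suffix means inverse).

r f r

  after r: (1 2 3 4)
  after f: (1 2 5)
  after r: (1 3 4)(2 5)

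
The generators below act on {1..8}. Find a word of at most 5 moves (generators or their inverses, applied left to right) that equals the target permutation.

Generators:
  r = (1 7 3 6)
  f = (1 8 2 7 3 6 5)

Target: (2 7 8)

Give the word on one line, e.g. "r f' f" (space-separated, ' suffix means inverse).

  after f': (1 5 6 3 7 2 8)
  after r: (1 5)(2 8 7)
  after f': (1 6 3 7 8 2)
  after r: (2 7 8)

f' r f' r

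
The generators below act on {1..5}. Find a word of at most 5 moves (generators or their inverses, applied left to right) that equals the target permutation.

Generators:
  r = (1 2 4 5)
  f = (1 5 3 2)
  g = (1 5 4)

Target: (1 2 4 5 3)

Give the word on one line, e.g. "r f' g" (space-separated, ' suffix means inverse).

  after g: (1 5 4)
  after f: (1 3 2)(4 5)
  after g': (1 3 2 4)
  after f: (1 2 4 5 3)

g f g' f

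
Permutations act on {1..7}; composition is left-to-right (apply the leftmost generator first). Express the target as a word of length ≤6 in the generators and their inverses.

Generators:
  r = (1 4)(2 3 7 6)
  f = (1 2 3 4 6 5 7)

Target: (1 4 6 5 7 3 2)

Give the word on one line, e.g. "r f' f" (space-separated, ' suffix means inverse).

  after r': (1 4)(2 6 7 3)
  after f: (1 6)(2 5 7 4)
  after r: (1 2 5 6 4 3 7)
  after f: (1 3)(2 7)
  after f: (1 4 6 5 7 3 2)

r' f r f f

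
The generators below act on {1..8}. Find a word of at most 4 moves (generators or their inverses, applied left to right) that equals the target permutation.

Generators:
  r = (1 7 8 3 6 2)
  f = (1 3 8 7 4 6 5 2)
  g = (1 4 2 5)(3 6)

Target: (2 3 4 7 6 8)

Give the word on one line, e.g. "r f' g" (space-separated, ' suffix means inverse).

  after g': (1 5 2 4)(3 6)
  after f': (1 6)(2 7 8 3 4)
  after r: (1 2 8 6 7 3 4)
  after r: (2 3 4 7 6 8)

g' f' r r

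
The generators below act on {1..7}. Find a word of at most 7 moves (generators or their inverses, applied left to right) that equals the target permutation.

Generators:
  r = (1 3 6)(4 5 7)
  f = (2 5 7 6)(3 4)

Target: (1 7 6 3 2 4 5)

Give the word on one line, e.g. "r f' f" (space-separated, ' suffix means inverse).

  after f: (2 5 7 6)(3 4)
  after r: (1 3 5 4 6 2 7)
  after f': (1 4 7)(2 5 3)
  after r: (1 5 6)(2 7 3)
  after r: (1 7 6 3 2 4 5)

f r f' r r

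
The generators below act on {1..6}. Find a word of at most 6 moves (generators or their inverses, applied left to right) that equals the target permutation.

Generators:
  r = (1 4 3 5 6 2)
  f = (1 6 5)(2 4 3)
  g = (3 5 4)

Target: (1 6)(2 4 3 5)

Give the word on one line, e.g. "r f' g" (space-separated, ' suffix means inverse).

r' g' r f

  after r': (1 2 6 5 3 4)
  after g': (1 2 6 3 5 4)
  after r: (3 6 5)
  after f: (1 6)(2 4 3 5)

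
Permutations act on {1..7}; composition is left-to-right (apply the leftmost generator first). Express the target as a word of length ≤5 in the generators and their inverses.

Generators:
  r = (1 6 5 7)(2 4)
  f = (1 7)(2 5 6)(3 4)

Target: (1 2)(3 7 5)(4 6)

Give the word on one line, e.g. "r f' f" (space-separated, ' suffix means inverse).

  after f: (1 7)(2 5 6)(3 4)
  after r: (2 7 6 4 3)
  after f': (1 7 5 2)(3 6)
  after r': (1 5 4 2 7 6 3)
  after f': (1 2)(3 7 5)(4 6)

f r f' r' f'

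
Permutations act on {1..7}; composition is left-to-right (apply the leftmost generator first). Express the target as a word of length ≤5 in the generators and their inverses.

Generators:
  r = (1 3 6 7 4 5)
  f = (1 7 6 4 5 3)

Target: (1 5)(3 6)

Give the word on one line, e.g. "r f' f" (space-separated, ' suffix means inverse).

  after f': (1 3 5 4 6 7)
  after r: (1 6 4 7 3)
  after f: (1 4 6 5 3 7)
  after f: (1 5)(3 6)

f' r f f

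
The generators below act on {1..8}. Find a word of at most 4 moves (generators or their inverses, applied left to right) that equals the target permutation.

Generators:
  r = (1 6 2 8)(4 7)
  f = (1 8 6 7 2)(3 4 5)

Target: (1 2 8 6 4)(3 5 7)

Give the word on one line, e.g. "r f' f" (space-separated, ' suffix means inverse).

  after r: (1 6 2 8)(4 7)
  after f': (1 8 2)(3 5 4 6 7)
  after r': (1 2 8 6 4)(3 5 7)

r f' r'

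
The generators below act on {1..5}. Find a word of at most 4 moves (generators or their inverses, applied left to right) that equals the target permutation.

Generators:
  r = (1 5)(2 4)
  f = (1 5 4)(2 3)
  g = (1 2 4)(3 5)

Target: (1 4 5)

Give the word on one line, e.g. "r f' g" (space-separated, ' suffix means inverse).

  after f: (1 5 4)(2 3)
  after f: (1 4 5)

f f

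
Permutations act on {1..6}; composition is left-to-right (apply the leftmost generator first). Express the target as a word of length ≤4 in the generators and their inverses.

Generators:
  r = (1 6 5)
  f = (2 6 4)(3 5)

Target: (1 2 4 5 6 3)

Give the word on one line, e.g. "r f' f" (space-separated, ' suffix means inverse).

  after r: (1 6 5)
  after f': (1 2 4 6 3 5)
  after r: (1 2 4 5 6 3)

r f' r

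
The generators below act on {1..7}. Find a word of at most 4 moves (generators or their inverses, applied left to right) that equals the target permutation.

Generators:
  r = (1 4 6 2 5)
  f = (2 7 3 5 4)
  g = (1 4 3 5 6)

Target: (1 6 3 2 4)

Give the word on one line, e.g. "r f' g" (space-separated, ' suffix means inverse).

g' g' r' r'

  after g': (1 6 5 3 4)
  after g': (1 5 4 6 3)
  after r': (1 2 6 3 5)
  after r': (1 6 3 2 4)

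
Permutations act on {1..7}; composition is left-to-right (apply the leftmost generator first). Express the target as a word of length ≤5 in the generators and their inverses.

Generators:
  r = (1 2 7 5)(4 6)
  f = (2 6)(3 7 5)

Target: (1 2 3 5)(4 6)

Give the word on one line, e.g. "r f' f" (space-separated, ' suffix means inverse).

  after r: (1 2 7 5)(4 6)
  after f: (1 6 4 2 5)(3 7)
  after f: (1 2 3 5)(4 6)

r f f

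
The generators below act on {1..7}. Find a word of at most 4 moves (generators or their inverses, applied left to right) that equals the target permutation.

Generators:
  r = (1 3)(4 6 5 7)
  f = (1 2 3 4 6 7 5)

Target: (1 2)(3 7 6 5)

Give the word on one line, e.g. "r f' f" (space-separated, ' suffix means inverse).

f r'

  after f: (1 2 3 4 6 7 5)
  after r': (1 2)(3 7 6 5)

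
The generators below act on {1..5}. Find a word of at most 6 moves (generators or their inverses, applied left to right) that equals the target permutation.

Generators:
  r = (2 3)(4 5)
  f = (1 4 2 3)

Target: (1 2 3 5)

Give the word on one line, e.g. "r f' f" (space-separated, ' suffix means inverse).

  after r': (2 3)(4 5)
  after f': (1 3 4 5)
  after r': (1 2 3 5)
  after r': (1 3 4 5)
  after r': (1 2 3 5)

r' f' r' r' r'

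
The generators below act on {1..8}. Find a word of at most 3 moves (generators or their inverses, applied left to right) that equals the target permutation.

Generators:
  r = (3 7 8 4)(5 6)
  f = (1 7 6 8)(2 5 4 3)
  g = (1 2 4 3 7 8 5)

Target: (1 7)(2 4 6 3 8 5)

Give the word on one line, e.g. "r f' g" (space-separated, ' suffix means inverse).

f' r'

  after f': (1 8 6 7)(2 3 4 5)
  after r': (1 7)(2 4 6 3 8 5)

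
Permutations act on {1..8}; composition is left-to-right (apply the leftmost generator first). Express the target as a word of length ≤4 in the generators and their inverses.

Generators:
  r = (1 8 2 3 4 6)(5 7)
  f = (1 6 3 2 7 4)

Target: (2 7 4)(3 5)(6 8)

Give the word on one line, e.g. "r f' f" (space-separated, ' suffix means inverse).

  after r': (1 6 4 3 2 8)(5 7)
  after f: (1 3 7 5 4 2 8 6)
  after r: (1 4 3 5 6 8)
  after f: (2 7 4)(3 5)(6 8)

r' f r f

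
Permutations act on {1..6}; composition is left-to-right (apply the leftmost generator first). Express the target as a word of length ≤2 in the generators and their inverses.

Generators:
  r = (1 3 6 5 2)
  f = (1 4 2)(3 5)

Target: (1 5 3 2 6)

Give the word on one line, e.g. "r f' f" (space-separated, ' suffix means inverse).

r' r'

  after r': (1 2 5 6 3)
  after r': (1 5 3 2 6)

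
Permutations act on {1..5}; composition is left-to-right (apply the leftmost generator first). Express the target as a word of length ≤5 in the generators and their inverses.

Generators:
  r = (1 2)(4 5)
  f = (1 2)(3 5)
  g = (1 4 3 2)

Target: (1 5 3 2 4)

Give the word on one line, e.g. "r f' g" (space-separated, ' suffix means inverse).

g g f

  after g: (1 4 3 2)
  after g: (1 3)(2 4)
  after f: (1 5 3 2 4)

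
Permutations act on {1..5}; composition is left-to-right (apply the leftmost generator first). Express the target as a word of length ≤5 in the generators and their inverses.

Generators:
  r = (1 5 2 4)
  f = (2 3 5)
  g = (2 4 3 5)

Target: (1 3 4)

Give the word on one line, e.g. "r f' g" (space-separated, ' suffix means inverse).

f r g f

  after f: (2 3 5)
  after r: (1 5 4)(2 3)
  after g: (1 2 5 3 4)
  after f: (1 3 4)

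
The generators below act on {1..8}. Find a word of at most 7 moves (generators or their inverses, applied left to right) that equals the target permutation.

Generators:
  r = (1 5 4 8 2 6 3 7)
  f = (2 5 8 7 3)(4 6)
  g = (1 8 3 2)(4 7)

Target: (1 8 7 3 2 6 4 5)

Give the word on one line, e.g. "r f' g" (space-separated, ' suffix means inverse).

  after g: (1 8 3 2)(4 7)
  after r: (1 2 5 4)(3 6)(7 8)
  after g: (2 5 7 3 6)(4 8)
  after r: (1 5)(2 4)
  after f: (1 8 7 3 2 6 4 5)

g r g r f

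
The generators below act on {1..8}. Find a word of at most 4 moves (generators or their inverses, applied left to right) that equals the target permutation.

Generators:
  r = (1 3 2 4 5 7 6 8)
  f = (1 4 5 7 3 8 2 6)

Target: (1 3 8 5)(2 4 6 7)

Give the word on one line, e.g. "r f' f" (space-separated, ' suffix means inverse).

  after f: (1 4 5 7 3 8 2 6)
  after r': (1 2 7)(3 6 8)
  after f': (1 8 7 6 3 2 5 4)
  after f': (1 3 8 5)(2 4 6 7)

f r' f' f'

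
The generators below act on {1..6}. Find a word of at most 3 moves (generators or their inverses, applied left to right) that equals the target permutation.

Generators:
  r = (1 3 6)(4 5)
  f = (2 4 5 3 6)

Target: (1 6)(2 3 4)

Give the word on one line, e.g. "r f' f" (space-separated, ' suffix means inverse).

  after f': (2 6 3 5 4)
  after r': (1 6)(2 3 4)

f' r'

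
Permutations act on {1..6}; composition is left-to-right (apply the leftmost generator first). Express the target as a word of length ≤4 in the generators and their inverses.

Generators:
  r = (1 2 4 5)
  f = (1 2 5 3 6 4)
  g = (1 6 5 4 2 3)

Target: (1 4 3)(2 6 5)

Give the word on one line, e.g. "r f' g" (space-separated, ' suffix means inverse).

  after g: (1 6 5 4 2 3)
  after r': (1 6 4)(2 3 5)
  after r': (1 6 2 3 4 5)
  after f: (1 4 3)(2 6 5)

g r' r' f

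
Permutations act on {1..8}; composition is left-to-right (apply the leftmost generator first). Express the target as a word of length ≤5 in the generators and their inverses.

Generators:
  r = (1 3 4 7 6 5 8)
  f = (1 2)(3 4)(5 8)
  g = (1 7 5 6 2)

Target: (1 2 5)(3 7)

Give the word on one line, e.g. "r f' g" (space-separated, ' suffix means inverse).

r' f g' g' g'

  after r': (1 8 5 6 7 4 3)
  after f: (1 5 6 7 3 2)
  after g': (1 7 3 6)
  after g': (2 6)(3 5 7)
  after g': (1 2 5)(3 7)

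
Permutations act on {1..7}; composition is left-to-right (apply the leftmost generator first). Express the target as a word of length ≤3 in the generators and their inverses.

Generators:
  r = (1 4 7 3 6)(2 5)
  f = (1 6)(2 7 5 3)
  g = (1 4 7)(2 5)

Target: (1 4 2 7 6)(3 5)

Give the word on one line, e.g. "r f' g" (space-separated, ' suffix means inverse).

  after g: (1 4 7)(2 5)
  after f': (1 4 2 7 6)(3 5)

g f'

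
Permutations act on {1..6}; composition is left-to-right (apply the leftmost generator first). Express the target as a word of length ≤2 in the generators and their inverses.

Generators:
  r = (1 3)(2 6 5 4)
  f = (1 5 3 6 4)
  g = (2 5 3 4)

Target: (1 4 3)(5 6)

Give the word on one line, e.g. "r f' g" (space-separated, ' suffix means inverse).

r' g

  after r': (1 3)(2 4 5 6)
  after g: (1 4 3)(5 6)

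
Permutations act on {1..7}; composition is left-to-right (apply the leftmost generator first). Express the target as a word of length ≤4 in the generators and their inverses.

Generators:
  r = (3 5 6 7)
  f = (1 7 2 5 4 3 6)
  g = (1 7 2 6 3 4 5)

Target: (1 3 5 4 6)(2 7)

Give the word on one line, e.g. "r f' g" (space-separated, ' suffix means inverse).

  after g': (1 5 4 3 6 2 7)
  after r': (1 3 5 4 7)(2 6)
  after g': (1 6 7 5 3 4)
  after f': (1 3 5 4 6)(2 7)

g' r' g' f'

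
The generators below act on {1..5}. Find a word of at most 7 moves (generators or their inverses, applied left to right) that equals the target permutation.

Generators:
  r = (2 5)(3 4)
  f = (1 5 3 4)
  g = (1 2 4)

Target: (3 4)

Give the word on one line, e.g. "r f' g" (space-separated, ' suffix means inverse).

  after g: (1 2 4)
  after f: (1 2)(3 4 5)
  after f: (1 2 5 4 3)
  after r: (1 5 3)
  after f': (3 4)

g f f r f'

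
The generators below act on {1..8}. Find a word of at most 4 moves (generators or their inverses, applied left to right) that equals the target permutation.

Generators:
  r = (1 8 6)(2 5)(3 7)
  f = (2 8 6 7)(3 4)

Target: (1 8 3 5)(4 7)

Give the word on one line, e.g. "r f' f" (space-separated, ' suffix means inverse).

r f r'

  after r: (1 8 6)(2 5)(3 7)
  after f: (1 6)(2 5 8 7 4 3)
  after r': (1 8 3 5)(4 7)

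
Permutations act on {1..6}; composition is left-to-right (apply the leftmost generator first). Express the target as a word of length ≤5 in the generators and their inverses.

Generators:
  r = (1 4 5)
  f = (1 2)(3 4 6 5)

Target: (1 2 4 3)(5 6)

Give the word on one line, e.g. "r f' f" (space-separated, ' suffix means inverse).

  after f': (1 2)(3 5 6 4)
  after r': (1 2 5 6)(3 4)
  after r': (1 2 4 3)(5 6)

f' r' r'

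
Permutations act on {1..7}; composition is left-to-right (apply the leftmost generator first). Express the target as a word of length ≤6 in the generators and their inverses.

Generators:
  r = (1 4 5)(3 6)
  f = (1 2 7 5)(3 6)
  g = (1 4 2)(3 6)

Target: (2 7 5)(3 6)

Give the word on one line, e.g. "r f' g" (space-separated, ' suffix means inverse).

f' r r f' r'

  after f': (1 5 7 2)(3 6)
  after r: (2 4 5 7)
  after r: (1 4)(2 5 7)(3 6)
  after f': (1 4 5 2 7)
  after r': (2 7 5)(3 6)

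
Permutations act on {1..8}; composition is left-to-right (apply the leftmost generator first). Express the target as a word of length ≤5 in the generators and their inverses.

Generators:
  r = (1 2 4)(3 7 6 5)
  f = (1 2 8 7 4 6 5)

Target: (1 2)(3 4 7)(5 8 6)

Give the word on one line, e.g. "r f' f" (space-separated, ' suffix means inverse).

r f' r f' r

  after r: (1 2 4)(3 7 6 5)
  after f': (2 7 4 5 3 8)
  after r: (1 2 6 5 7)(3 8 4)
  after f': (2 4 3)(5 8 7)
  after r: (1 2)(3 4 7)(5 8 6)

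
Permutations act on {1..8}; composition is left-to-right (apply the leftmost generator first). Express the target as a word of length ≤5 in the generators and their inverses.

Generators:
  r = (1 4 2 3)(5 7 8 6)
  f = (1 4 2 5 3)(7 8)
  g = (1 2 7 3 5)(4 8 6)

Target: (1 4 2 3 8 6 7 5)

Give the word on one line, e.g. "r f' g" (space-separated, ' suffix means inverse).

f' r' r'

  after f': (1 3 5 2 4)(7 8)
  after r': (1 2)(3 6 8 5 4)
  after r': (1 4 2 3 8 6 7 5)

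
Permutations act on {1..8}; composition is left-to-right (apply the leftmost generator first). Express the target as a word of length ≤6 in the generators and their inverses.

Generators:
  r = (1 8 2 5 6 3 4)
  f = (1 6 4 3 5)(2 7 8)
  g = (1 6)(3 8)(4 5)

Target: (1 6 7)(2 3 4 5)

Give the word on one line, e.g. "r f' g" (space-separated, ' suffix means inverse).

  after f: (1 6 4 3 5)(2 7 8)
  after f: (1 4 5 6 3)(2 8 7)
  after g': (1 5)(2 3 6 8 7)
  after f': (1 3)(2 4 6 7 8)
  after r': (1 6 7)(2 3 4 5)

f f g' f' r'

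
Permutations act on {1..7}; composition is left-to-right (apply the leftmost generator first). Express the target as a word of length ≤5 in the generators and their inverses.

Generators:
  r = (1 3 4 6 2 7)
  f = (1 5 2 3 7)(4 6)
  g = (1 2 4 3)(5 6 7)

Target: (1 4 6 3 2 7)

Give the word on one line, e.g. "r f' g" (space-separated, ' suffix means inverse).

f' g' f g r

  after f': (1 7 3 2 5)(4 6)
  after g': (1 6 2 7 4 5 3)
  after f: (1 4 2)(3 5 7 6)
  after g: (1 3 6)
  after r: (1 4 6 3 2 7)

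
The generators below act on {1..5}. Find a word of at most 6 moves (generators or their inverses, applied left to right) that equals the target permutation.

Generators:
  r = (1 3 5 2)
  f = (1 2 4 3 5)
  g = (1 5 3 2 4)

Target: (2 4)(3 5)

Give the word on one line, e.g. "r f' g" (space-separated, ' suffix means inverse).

g' r' r' g

  after g': (1 4 2 3 5)
  after r': (1 4 5 2)
  after r': (1 4 3)
  after g: (2 4)(3 5)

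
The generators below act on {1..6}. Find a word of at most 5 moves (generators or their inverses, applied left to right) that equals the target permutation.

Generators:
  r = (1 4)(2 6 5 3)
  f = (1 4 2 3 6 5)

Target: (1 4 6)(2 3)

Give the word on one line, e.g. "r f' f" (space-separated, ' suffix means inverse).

  after f: (1 4 2 3 6 5)
  after r: (3 5 4 6)
  after f: (1 4 5 2 3)
  after r: (3 4)(5 6)
  after f: (1 4 6)(2 3)

f r f r f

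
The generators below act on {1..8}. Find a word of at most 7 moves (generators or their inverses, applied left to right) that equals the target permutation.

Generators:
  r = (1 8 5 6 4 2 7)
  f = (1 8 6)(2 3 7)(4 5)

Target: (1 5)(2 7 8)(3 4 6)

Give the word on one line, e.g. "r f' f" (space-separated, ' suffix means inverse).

r r f r' r'

  after r: (1 8 5 6 4 2 7)
  after r: (1 5 4 7 8 6 2)
  after f: (1 4 2 8)(3 7 6)
  after r': (1 6 3 2)(5 8 7)
  after r': (1 5)(2 7 8)(3 4 6)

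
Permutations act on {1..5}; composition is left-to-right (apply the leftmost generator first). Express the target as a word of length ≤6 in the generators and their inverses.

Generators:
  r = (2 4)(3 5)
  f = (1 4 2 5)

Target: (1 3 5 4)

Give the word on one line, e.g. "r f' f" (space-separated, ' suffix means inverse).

  after f: (1 4 2 5)
  after f: (1 2)(4 5)
  after f: (1 5 2 4)
  after r': (1 3 5 4)

f f f r'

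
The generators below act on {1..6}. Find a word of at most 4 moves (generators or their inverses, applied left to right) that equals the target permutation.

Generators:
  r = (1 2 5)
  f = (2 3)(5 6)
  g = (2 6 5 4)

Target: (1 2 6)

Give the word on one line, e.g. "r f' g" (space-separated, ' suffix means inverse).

r' g' r' g'

  after r': (1 5 2)
  after g': (1 6 2)(4 5)
  after r': (1 6)(2 5 4)
  after g': (1 2 6)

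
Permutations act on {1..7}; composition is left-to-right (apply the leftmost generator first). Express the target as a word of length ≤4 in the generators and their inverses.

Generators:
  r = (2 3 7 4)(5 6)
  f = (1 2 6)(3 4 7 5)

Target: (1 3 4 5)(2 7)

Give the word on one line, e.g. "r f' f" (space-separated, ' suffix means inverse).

f r' f'

  after f: (1 2 6)(3 4 7 5)
  after r': (1 4 3 7 6)(2 5)
  after f': (1 3 4 5)(2 7)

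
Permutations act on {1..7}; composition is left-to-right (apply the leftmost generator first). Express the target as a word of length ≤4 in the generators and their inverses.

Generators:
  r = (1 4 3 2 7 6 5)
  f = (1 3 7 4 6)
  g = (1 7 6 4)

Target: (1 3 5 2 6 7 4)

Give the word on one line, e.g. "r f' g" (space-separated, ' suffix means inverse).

r' r' f' r

  after r': (1 5 6 7 2 3 4)
  after r': (1 6 2 4 5 7 3)
  after f': (1 4 5 3 6 2 7)
  after r: (1 3 5 2 6 7 4)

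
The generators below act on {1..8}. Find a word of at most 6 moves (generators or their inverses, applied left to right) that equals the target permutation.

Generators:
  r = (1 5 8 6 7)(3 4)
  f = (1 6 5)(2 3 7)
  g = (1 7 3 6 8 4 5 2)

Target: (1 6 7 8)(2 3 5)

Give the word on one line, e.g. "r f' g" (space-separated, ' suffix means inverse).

g g f r f

  after g: (1 7 3 6 8 4 5 2)
  after g: (1 3 8 5)(2 7 6 4)
  after f: (1 7 5 6 4 3 8)
  after r: (3 6)(5 7 8)
  after f: (1 6 7 8)(2 3 5)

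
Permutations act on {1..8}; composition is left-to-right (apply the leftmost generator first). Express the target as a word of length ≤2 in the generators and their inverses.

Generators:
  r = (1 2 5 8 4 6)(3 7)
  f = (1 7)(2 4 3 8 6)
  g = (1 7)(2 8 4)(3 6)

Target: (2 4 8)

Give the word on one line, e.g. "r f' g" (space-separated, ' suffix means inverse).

g g

  after g: (1 7)(2 8 4)(3 6)
  after g: (2 4 8)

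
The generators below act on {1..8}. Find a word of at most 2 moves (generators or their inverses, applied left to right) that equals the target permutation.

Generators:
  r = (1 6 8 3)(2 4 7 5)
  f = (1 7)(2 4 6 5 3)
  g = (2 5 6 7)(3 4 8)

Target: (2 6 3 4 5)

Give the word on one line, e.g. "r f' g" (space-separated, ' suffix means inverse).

f f

  after f: (1 7)(2 4 6 5 3)
  after f: (2 6 3 4 5)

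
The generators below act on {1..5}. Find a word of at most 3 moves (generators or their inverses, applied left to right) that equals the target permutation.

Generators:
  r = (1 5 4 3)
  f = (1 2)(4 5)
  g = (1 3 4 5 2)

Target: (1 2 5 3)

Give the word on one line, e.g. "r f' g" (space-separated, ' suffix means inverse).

f r

  after f: (1 2)(4 5)
  after r: (1 2 5 3)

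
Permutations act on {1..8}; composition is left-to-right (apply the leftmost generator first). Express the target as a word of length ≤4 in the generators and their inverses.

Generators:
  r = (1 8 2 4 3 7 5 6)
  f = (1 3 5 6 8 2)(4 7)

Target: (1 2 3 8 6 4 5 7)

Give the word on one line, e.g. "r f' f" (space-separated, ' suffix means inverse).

  after f': (1 2 8 6 5 3)(4 7)
  after r': (1 8 5 4 3 6 7 2)
  after f: (1 2 3 8 6 4 5 7)

f' r' f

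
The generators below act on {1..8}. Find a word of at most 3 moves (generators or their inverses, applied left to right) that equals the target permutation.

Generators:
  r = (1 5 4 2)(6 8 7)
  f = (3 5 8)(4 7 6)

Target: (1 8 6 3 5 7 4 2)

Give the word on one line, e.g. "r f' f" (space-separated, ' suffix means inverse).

  after r: (1 5 4 2)(6 8 7)
  after f: (1 8 6 3 5 7 4 2)

r f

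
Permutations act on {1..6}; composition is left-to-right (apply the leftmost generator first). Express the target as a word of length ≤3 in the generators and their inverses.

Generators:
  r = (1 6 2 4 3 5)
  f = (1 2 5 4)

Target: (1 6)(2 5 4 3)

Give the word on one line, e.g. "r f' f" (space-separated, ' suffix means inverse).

  after r: (1 6 2 4 3 5)
  after f': (1 6)(2 5 4 3)

r f'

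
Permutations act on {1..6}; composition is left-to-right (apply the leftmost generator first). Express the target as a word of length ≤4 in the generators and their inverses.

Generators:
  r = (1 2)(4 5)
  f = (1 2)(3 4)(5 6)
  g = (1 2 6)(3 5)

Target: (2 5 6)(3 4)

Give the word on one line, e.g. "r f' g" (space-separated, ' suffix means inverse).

g' g' f

  after g': (1 6 2)(3 5)
  after g': (1 2 6)
  after f: (2 5 6)(3 4)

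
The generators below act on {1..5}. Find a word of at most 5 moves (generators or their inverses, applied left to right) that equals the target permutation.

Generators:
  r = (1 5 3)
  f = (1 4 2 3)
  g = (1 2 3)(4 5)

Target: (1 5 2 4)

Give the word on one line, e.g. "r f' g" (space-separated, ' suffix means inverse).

g' g' r' g r'

  after g': (1 3 2)(4 5)
  after g': (1 2 3)
  after r': (1 2 5)
  after g: (1 3)(2 4 5)
  after r': (1 5 2 4)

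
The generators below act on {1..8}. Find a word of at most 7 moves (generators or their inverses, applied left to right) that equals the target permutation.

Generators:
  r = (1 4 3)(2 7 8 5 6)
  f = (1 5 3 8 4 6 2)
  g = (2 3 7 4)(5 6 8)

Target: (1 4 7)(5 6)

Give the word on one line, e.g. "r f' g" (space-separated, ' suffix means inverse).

  after f': (1 2 6 4 8 3 5)
  after g': (1 4 6 7 3 8 2 5)
  after g': (1 7 2 8 4 5)(3 6)
  after f: (1 7)(2 4 3)(6 8)
  after g: (1 4 7)(5 6)

f' g' g' f g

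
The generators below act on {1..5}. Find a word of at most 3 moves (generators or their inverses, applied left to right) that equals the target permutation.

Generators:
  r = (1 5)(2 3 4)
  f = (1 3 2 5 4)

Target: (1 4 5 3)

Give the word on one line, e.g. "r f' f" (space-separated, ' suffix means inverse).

  after r: (1 5)(2 3 4)
  after f: (1 4 5 3)

r f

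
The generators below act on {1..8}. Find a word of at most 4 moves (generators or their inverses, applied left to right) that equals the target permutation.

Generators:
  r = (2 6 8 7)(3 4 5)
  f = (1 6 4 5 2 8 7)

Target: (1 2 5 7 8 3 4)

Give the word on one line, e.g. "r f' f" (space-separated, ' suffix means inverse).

f' f' r' r'

  after f': (1 7 8 2 5 4 6)
  after f': (1 8 5 6 7 2 4)
  after r': (1 6 8 4)(2 3 5)
  after r': (1 2 5 7 8 3 4)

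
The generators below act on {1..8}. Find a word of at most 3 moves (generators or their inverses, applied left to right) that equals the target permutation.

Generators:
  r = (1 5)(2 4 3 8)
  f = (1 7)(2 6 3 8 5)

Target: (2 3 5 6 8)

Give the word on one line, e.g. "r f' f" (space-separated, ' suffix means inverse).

f f

  after f: (1 7)(2 6 3 8 5)
  after f: (2 3 5 6 8)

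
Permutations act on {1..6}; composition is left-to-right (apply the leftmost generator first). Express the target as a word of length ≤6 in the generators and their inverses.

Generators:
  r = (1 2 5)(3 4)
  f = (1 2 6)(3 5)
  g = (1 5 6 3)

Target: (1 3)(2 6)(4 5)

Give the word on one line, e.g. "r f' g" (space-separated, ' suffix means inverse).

f r f' f' f'

  after f: (1 2 6)(3 5)
  after r: (1 5 4 3)(2 6)
  after f': (1 3 6)(4 5)
  after f': (1 5 4 3 2)
  after f': (1 3)(2 6)(4 5)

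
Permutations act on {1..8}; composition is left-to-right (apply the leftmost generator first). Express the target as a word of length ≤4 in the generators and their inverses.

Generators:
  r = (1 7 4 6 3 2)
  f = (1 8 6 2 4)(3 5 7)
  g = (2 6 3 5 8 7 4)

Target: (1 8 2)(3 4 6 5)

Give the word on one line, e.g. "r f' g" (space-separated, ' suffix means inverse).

g f r

  after g: (2 6 3 5 8 7 4)
  after f: (1 8 3 7)(5 6)
  after r: (1 8 2)(3 4 6 5)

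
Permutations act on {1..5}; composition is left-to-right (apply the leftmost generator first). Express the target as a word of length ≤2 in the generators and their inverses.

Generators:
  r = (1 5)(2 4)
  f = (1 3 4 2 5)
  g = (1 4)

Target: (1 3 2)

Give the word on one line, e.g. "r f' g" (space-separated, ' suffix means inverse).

f r'

  after f: (1 3 4 2 5)
  after r': (1 3 2)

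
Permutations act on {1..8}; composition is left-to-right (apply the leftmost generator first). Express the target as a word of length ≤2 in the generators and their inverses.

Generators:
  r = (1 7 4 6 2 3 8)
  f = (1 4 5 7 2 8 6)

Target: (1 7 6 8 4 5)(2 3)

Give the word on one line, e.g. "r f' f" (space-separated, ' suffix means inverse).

f r'

  after f: (1 4 5 7 2 8 6)
  after r': (1 7 6 8 4 5)(2 3)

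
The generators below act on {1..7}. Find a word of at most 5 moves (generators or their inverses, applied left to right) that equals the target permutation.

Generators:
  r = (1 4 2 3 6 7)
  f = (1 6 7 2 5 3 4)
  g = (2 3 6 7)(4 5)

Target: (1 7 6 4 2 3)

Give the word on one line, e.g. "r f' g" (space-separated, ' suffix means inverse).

r g' g' r' r'

  after r: (1 4 2 3 6 7)
  after g': (1 5 4 7)
  after g': (1 4 6 3 2 7)
  after r': (2 6)(3 4)
  after r': (1 7 6 4 2 3)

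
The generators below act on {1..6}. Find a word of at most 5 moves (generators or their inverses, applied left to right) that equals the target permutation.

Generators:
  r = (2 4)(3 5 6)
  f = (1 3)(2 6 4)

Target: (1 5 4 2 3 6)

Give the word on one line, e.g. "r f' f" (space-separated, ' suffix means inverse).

r f' r

  after r: (2 4)(3 5 6)
  after f': (1 3 5 2 6)
  after r: (1 5 4 2 3 6)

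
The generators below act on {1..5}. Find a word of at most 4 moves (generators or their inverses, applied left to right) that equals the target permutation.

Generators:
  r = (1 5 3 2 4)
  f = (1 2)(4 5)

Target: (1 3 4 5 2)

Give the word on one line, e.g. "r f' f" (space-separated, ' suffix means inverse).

  after r': (1 4 2 3 5)
  after r': (1 2 5 4 3)
  after r': (1 3 4 5 2)

r' r' r'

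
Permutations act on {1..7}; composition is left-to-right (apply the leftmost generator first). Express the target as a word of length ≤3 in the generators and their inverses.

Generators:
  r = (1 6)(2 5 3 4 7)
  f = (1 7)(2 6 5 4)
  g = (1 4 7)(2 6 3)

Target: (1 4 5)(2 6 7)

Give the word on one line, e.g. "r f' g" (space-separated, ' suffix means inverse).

  after r': (1 6)(2 7 4 3 5)
  after g: (1 3 5 6 4 2)
  after r: (1 4 5)(2 6 7)

r' g r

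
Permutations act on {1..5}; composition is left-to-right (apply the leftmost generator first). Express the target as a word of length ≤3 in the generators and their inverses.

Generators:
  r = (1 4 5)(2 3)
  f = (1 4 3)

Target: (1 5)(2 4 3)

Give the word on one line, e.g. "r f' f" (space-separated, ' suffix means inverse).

  after r': (1 5 4)(2 3)
  after f': (1 5)(2 4 3)

r' f'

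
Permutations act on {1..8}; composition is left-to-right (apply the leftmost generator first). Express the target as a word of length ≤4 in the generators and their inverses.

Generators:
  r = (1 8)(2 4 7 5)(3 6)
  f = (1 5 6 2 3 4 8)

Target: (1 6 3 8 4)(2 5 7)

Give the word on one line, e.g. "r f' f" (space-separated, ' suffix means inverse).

  after f: (1 5 6 2 3 4 8)
  after f: (1 6 3 8 5 2 4)
  after r: (1 3)(2 7 5 4 8)
  after r: (1 6 3 8 4)(2 5 7)

f f r r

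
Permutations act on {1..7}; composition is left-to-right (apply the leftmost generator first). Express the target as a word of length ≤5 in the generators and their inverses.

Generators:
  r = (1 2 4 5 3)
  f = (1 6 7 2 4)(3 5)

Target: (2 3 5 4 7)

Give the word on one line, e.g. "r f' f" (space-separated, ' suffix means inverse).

f r f'

  after f: (1 6 7 2 4)(3 5)
  after r: (1 6 7 4 2 5)
  after f': (2 3 5 4 7)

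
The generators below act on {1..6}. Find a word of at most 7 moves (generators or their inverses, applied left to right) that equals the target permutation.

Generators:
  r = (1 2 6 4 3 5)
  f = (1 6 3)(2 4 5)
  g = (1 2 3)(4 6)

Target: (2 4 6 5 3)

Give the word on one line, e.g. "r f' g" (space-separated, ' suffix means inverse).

  after g: (1 2 3)(4 6)
  after f': (1 5 4)(2 6)
  after g': (1 5 6)(2 4 3)
  after g': (1 5 4 2 6 3)
  after r: (2 4 6 5 3)

g f' g' g' r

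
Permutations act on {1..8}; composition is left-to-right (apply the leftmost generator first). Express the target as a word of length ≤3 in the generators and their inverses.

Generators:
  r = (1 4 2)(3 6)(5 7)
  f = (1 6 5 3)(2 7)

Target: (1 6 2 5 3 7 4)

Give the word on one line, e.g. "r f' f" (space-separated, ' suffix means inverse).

f' r'

  after f': (1 3 5 6)(2 7)
  after r': (1 6 2 5 3 7 4)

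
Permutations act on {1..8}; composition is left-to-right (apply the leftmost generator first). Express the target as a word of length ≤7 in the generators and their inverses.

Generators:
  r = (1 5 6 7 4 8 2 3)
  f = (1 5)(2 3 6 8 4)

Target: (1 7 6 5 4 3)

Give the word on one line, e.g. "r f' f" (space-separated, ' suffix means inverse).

  after r': (1 3 2 8 4 7 6 5)
  after r': (1 2 4 6)(3 8 7 5)
  after f': (1 4 3 6 5 2 8 7)
  after r': (1 7 3 5 8 6)(2 4)
  after f: (1 7 6 5 4 3)

r' r' f' r' f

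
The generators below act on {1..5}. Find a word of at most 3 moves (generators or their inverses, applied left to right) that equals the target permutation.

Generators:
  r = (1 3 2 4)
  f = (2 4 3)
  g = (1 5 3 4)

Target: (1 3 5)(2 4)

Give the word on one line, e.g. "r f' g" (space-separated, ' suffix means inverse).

g' f' f'

  after g': (1 4 3 5)
  after f': (1 2 3 5)
  after f': (1 3 5)(2 4)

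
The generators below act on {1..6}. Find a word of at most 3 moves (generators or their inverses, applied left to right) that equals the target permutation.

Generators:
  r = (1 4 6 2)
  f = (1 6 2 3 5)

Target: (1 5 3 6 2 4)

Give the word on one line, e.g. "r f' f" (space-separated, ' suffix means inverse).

f' r'

  after f': (1 5 3 2 6)
  after r': (1 5 3 6 2 4)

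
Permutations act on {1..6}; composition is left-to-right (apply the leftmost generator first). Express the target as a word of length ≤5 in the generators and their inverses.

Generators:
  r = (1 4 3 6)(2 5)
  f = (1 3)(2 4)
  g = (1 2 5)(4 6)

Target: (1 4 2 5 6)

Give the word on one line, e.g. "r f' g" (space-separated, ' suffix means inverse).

f' g' g' f' r

  after f': (1 3)(2 4)
  after g': (1 3 5 2 6 4)
  after g': (1 3 2 4 5)
  after f': (3 4 5)
  after r: (1 4 2 5 6)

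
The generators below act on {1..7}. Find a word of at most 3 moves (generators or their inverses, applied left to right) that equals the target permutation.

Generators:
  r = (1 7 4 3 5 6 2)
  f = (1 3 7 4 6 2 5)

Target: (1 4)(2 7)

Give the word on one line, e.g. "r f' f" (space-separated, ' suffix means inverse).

r' f' f'

  after r': (1 2 6 5 3 4 7)
  after f': (1 6 2 4 3 7 5)
  after f': (1 4)(2 7)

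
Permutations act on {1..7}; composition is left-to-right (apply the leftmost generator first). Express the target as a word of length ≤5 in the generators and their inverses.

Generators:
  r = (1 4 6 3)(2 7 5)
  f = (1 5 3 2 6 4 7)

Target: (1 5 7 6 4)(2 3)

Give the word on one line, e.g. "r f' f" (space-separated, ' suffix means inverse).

  after r: (1 4 6 3)(2 7 5)
  after f: (1 7 3 5 6 2)
  after f: (2 5 4 7)
  after f: (1 5 7 6 4)(2 3)

r f f f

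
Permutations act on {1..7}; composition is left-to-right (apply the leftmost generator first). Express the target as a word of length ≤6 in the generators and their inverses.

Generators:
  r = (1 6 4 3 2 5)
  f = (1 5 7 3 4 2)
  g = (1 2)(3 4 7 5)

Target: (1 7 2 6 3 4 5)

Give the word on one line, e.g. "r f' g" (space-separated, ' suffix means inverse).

  after f': (1 2 4 3 7 5)
  after r: (1 5 6 4 2 3 7)
  after f: (1 7 5 6 2 4)
  after r': (1 7 2 6 3 4 5)

f' r f r'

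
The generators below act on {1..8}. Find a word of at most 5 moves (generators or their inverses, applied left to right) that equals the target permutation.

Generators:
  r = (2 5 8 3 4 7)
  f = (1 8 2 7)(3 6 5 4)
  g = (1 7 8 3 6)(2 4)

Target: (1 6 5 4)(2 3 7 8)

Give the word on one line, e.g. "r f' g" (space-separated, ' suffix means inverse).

  after f: (1 8 2 7)(3 6 5 4)
  after g: (1 3)(2 8 4 6 5)
  after g: (1 6 5 4)(2 3 7 8)

f g g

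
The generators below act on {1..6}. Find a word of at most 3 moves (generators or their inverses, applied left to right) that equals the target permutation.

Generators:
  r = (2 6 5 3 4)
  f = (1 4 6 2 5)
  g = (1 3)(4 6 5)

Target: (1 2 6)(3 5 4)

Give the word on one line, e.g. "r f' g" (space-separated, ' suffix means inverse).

r f r

  after r: (2 6 5 3 4)
  after f: (1 4 5 3 6)
  after r: (1 2 6)(3 5 4)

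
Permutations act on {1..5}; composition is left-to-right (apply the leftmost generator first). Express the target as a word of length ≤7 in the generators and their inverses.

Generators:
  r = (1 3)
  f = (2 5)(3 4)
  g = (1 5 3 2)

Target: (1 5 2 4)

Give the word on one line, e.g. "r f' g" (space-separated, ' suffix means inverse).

r f' g f' g'

  after r: (1 3)
  after f': (1 4 3)(2 5)
  after g: (1 4 2 3 5)
  after f': (1 3 2 4 5)
  after g': (1 5 2 4)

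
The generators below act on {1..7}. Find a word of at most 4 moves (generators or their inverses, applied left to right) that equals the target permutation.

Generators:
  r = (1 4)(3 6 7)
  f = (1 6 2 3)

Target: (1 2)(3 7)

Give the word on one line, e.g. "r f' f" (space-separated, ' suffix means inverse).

f f r' r'

  after f: (1 6 2 3)
  after f: (1 2)(3 6)
  after r': (1 2 4)(6 7)
  after r': (1 2)(3 7)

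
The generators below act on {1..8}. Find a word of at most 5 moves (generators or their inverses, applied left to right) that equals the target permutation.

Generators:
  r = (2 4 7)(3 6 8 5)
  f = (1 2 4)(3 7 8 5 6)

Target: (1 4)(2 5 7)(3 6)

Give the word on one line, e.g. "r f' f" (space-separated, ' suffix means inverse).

r' f' r r r

  after r': (2 7 4)(3 5 8 6)
  after f': (1 4)(2 3 8 5 7)
  after r: (1 7 4)(2 6 8 3 5)
  after r: (1 2 8 6 5 4)
  after r: (1 4)(2 5 7)(3 6)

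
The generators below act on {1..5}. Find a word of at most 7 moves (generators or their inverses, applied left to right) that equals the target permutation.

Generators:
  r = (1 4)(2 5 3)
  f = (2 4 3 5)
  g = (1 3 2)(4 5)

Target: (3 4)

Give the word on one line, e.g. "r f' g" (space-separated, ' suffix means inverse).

  after g': (1 2 3)(4 5)
  after f': (1 5 2 4 3)
  after f': (1 3)
  after f': (1 4 2 5 3)
  after r': (3 4)

g' f' f' f' r'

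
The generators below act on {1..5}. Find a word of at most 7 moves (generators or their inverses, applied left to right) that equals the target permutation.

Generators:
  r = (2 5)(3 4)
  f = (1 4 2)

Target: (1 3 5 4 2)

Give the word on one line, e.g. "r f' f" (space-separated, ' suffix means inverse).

r f r' f' f'

  after r: (2 5)(3 4)
  after f: (1 4 3 2 5)
  after r': (1 3 5)
  after f': (1 3 5 2 4)
  after f': (1 3 5 4 2)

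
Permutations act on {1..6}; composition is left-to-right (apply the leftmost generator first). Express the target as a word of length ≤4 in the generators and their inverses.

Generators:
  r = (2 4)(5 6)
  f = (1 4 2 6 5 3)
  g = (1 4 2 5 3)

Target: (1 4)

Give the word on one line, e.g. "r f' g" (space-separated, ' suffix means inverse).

f r' g'

  after f: (1 4 2 6 5 3)
  after r': (1 2 5 3)
  after g': (1 4)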